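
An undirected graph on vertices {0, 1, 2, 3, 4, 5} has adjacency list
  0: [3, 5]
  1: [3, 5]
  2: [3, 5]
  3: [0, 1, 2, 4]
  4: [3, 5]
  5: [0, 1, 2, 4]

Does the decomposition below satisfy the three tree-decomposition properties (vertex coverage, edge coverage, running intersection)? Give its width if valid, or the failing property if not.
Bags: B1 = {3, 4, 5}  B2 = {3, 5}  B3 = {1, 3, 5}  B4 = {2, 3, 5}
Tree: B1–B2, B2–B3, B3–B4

A tree decomposition must satisfy three properties: every vertex lies in some bag; for every edge, both endpoints lie together in some bag; and for every vertex, the bags containing it form a connected subtree. Here vertex 0 appears in no bag, so the decomposition is invalid.

No — vertex 0 appears in no bag.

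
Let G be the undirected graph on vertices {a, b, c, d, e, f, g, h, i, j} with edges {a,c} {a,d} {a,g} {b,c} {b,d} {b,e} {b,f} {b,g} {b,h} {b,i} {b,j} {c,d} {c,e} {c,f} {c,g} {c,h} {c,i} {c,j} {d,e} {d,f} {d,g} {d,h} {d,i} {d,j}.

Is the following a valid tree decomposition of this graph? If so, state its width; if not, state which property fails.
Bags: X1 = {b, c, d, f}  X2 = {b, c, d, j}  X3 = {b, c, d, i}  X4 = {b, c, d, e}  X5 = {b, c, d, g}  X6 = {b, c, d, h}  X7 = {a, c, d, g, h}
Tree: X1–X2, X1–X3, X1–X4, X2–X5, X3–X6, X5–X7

No — bags containing vertex h are not connected in the tree.

A tree decomposition must satisfy three properties: every vertex lies in some bag; for every edge, both endpoints lie together in some bag; and for every vertex, the bags containing it form a connected subtree. Here bags containing vertex h are not connected in the tree, so the decomposition is invalid.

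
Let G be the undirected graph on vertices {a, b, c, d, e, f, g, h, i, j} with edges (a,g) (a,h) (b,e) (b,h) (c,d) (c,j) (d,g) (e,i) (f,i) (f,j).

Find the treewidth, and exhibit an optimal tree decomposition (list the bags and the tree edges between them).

Treewidth 2.
Bags: B1 = {b, e, i}  B2 = {b, h, i}  B3 = {a, h, i}  B4 = {a, g, i}  B5 = {d, g, i}  B6 = {c, d, i}  B7 = {c, i, j}  B8 = {f, i, j}
Tree: B1–B2, B2–B3, B3–B4, B4–B5, B5–B6, B6–B7, B7–B8

The largest bag has 3 vertices, giving width 2; this decomposition certifies tw(G) ≤ 2. For the lower bound, G contains the cycle i–e–b–h–a–g–d–c–j–f–i, so G is not a forest; only forests have treewidth ≤ 1, hence tw(G) ≥ 2. Combining the bounds, tw(G) = 2.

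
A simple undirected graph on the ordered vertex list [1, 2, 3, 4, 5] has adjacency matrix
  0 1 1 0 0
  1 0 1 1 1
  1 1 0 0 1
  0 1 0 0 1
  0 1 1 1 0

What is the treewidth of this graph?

A width-2 tree decomposition is:
Bags: B1 = {1, 2, 3}  B2 = {2, 3, 5}  B3 = {2, 4, 5}
Tree: B1–B2, B2–B3
Each bag holds 3 vertices, so the decomposition has width 2, which upper-bounds the treewidth. Conversely, {1, 2, 3} is a clique of size 3, and the vertices of any clique must share a bag in every tree decomposition; so some bag has ≥ 3 vertices and tw(G) ≥ 2. Therefore the treewidth is 2.

2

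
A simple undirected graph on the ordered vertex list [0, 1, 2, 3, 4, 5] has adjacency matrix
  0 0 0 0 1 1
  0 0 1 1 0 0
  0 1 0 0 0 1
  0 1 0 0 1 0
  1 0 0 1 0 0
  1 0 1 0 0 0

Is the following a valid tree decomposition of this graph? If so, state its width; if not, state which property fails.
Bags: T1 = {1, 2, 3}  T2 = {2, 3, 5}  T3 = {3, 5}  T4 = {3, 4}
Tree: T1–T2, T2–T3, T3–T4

No — vertex 0 appears in no bag.

A tree decomposition must satisfy three properties: every vertex lies in some bag; for every edge, both endpoints lie together in some bag; and for every vertex, the bags containing it form a connected subtree. Here vertex 0 appears in no bag, so the decomposition is invalid.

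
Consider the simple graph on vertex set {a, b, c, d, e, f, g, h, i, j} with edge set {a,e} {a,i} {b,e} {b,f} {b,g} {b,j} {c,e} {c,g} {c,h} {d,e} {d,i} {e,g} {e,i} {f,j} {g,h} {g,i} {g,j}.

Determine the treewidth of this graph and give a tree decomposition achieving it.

Treewidth 2.
One such decomposition:
Bags: B1 = {b, e, g}  B2 = {b, g, j}  B3 = {e, g, i}  B4 = {a, e, i}  B5 = {d, e, i}  B6 = {b, f, j}  B7 = {c, e, g}  B8 = {c, g, h}
Tree: B1–B2, B1–B3, B3–B4, B4–B5, B2–B6, B1–B7, B7–B8

Every bag has size at most 3, so the width is 3 − 1 = 2 and tw(G) ≤ 2. On the other hand G contains the 3-clique {d, e, i}. A clique must lie in a single bag of any decomposition, so no decomposition can have width below 2. The upper and lower bounds meet at 2, so that is the treewidth.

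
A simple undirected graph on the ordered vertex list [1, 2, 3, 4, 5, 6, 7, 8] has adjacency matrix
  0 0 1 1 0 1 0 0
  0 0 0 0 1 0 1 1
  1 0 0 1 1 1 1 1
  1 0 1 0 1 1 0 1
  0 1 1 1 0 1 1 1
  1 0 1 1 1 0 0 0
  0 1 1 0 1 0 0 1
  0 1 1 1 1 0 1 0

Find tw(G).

3

A width-3 tree decomposition is:
Bags: B1 = {3, 5, 7, 8}  B2 = {3, 4, 5, 8}  B3 = {3, 4, 5, 6}  B4 = {1, 3, 4, 6}  B5 = {2, 5, 7, 8}
Tree: B1–B2, B2–B3, B3–B4, B1–B5
The largest bag has 4 vertices, giving width 3; this decomposition certifies tw(G) ≤ 3. On the other hand G contains the 4-clique {2, 5, 7, 8}. A clique must lie in a single bag of any decomposition, so no decomposition can have width below 3. The upper and lower bounds meet at 3, so that is the treewidth.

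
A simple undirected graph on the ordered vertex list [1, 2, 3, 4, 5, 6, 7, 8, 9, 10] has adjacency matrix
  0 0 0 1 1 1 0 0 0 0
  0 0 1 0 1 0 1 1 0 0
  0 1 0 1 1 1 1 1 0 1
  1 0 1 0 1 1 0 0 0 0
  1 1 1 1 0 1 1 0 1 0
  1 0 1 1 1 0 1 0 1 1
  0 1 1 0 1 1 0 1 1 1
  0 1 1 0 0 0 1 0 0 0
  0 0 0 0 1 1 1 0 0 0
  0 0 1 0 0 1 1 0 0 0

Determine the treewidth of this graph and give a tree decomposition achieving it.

Treewidth 3.
One optimal decomposition is:
Bags: B1 = {3, 4, 5, 6}  B2 = {3, 5, 6, 7}  B3 = {2, 3, 5, 7}  B4 = {5, 6, 7, 9}  B5 = {3, 6, 7, 10}  B6 = {2, 3, 7, 8}  B7 = {1, 4, 5, 6}
Tree: B1–B2, B2–B3, B2–B4, B2–B5, B3–B6, B1–B7

Every bag has size at most 4, so the width is 4 − 1 = 3 and tw(G) ≤ 3. On the other hand G contains the 4-clique {1, 4, 5, 6}. A clique must lie in a single bag of any decomposition, so no decomposition can have width below 3. Therefore the treewidth is 3.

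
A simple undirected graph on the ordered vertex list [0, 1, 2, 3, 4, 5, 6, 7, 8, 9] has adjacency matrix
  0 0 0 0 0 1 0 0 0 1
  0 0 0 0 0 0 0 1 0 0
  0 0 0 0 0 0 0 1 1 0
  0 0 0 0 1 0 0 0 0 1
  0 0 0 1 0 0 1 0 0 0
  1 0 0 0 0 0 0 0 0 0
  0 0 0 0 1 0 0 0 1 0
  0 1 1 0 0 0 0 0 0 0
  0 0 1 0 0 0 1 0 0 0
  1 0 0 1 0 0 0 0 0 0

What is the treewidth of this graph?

A width-1 tree decomposition is:
Bags: B1 = {0, 5}  B2 = {0, 9}  B3 = {3, 9}  B4 = {3, 4}  B5 = {4, 6}  B6 = {6, 8}  B7 = {2, 8}  B8 = {2, 7}  B9 = {1, 7}
Tree: B1–B2, B2–B3, B3–B4, B4–B5, B5–B6, B6–B7, B7–B8, B8–B9
The largest bag has 2 vertices, giving width 1; this decomposition certifies tw(G) ≤ 1. Since G has at least one edge (e.g. 5–0), it is not an edgeless graph, so tw(G) ≥ 1. Therefore the treewidth is 1.

1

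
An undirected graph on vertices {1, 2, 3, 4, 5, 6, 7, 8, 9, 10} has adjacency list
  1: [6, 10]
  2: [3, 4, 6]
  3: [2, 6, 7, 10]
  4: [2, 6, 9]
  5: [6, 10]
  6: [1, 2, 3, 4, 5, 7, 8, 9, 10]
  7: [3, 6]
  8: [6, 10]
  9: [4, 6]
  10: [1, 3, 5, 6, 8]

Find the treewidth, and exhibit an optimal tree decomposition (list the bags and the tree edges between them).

Treewidth 2.
One optimal decomposition is:
Bags: B1 = {2, 4, 6}  B2 = {4, 6, 9}  B3 = {2, 3, 6}  B4 = {3, 6, 10}  B5 = {1, 6, 10}  B6 = {6, 8, 10}  B7 = {5, 6, 10}  B8 = {3, 6, 7}
Tree: B1–B2, B1–B3, B3–B4, B4–B5, B4–B6, B5–B7, B4–B8

The largest bag has 3 vertices, giving width 2; this decomposition certifies tw(G) ≤ 2. Conversely, {2, 3, 6} is a clique of size 3, and the vertices of any clique must share a bag in every tree decomposition; so some bag has ≥ 3 vertices and tw(G) ≥ 2. Combining the bounds, tw(G) = 2.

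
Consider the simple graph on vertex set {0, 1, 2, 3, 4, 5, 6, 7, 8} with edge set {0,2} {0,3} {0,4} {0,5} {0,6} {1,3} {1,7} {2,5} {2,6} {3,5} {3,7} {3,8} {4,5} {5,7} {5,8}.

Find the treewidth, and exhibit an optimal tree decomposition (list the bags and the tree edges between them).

Treewidth 2.
Bags: B1 = {0, 2, 6}  B2 = {0, 2, 5}  B3 = {0, 3, 5}  B4 = {3, 5, 8}  B5 = {3, 5, 7}  B6 = {1, 3, 7}  B7 = {0, 4, 5}
Tree: B1–B2, B2–B3, B3–B4, B4–B5, B5–B6, B2–B7

Each bag holds 3 vertices, so the decomposition has width 2, which upper-bounds the treewidth. Conversely, {1, 3, 7} is a clique of size 3, and the vertices of any clique must share a bag in every tree decomposition; so some bag has ≥ 3 vertices and tw(G) ≥ 2. Therefore the treewidth is 2.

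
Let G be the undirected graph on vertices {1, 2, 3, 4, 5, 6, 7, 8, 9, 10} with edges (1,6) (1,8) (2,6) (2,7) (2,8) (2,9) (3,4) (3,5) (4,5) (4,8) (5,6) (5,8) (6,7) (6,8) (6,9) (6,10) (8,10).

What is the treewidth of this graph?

A width-2 tree decomposition is:
Bags: B1 = {2, 6, 8}  B2 = {2, 6, 7}  B3 = {5, 6, 8}  B4 = {6, 8, 10}  B5 = {2, 6, 9}  B6 = {4, 5, 8}  B7 = {3, 4, 5}  B8 = {1, 6, 8}
Tree: B1–B2, B1–B3, B1–B4, B1–B5, B3–B6, B6–B7, B4–B8
Every bag has size at most 3, so the width is 3 − 1 = 2 and tw(G) ≤ 2. For the lower bound, the 3 vertices {3, 4, 5} are pairwise adjacent, and any tree decomposition puts a clique entirely inside one bag — forcing width ≥ 2. Therefore the treewidth is 2.

2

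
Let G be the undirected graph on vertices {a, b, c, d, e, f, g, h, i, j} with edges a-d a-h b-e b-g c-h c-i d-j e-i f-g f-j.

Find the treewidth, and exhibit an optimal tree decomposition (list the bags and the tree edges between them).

The largest bag has 3 vertices, giving width 2; this decomposition certifies tw(G) ≤ 2. Since j–d–a–h–c–i–e–b–g–f–j is a cycle in G, G is not acyclic. Forests are exactly the graphs of treewidth ≤ 1, so tw(G) ≥ 2. Therefore the treewidth is 2.

Treewidth 2.
One such decomposition:
Bags: B1 = {a, d, j}  B2 = {a, h, j}  B3 = {c, h, j}  B4 = {c, i, j}  B5 = {e, i, j}  B6 = {b, e, j}  B7 = {b, g, j}  B8 = {f, g, j}
Tree: B1–B2, B2–B3, B3–B4, B4–B5, B5–B6, B6–B7, B7–B8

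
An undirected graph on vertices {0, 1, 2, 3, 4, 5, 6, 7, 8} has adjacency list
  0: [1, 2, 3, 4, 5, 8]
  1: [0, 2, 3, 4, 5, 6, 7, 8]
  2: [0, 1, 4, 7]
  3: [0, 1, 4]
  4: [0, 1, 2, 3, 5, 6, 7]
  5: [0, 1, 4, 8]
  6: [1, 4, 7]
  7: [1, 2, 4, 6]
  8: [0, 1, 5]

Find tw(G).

A width-3 tree decomposition is:
Bags: B1 = {0, 1, 2, 4}  B2 = {0, 1, 3, 4}  B3 = {0, 1, 4, 5}  B4 = {1, 2, 4, 7}  B5 = {0, 1, 5, 8}  B6 = {1, 4, 6, 7}
Tree: B1–B2, B1–B3, B1–B4, B3–B5, B4–B6
The largest bag has 4 vertices, giving width 3; this decomposition certifies tw(G) ≤ 3. For the lower bound, the 4 vertices {0, 1, 5, 8} are pairwise adjacent, and any tree decomposition puts a clique entirely inside one bag — forcing width ≥ 3. Hence tw(G) = 3 exactly.

3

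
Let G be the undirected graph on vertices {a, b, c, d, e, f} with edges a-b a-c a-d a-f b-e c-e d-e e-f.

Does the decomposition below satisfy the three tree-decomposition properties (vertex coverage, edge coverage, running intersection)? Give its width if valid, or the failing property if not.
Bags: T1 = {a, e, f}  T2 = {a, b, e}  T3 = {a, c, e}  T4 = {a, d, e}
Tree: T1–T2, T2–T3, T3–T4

Vertex coverage: the bags together contain {a, b, c, d, e, f}, the full vertex set. Edge coverage: each edge of G has both endpoints in at least one bag. Running intersection: for every vertex, the bags containing it form a connected subtree. All three properties hold, so this is a valid tree decomposition of width max|bag| − 1 = 2, and hence tw(G) ≤ 2.

Yes; width 2.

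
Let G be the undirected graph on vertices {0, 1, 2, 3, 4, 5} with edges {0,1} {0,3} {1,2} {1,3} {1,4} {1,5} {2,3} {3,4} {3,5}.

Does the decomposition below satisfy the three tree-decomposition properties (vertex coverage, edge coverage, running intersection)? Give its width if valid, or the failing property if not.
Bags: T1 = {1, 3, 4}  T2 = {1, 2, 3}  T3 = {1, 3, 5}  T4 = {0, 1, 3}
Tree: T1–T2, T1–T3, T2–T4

Yes; width 2.

Vertex coverage: the bags together contain {0, 1, 2, 3, 4, 5}, the full vertex set. Edge coverage: each edge of G has both endpoints in at least one bag. Running intersection: for every vertex, the bags containing it form a connected subtree. All three properties hold, so this is a valid tree decomposition of width max|bag| − 1 = 2, and hence tw(G) ≤ 2.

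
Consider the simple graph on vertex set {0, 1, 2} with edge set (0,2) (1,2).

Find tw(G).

1

A width-1 tree decomposition is:
Bags: B1 = {1, 2}  B2 = {0, 2}
Tree: B1–B2
Each bag holds 2 vertices, so the decomposition has width 1, which upper-bounds the treewidth. G has an edge, so its treewidth is at least 1. Therefore the treewidth is 1.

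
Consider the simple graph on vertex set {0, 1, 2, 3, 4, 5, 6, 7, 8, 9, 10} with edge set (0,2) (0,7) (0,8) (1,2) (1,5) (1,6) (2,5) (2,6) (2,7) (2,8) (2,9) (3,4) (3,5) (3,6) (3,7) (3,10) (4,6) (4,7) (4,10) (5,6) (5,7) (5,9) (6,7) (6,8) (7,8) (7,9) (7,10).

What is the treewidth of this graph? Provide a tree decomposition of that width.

Treewidth 3.
Bags: B1 = {2, 5, 6, 7}  B2 = {2, 5, 7, 9}  B3 = {3, 5, 6, 7}  B4 = {1, 2, 5, 6}  B5 = {3, 4, 6, 7}  B6 = {2, 6, 7, 8}  B7 = {3, 4, 7, 10}  B8 = {0, 2, 7, 8}
Tree: B1–B2, B1–B3, B1–B4, B3–B5, B1–B6, B5–B7, B6–B8

Each bag holds 4 vertices, so the decomposition has width 3, which upper-bounds the treewidth. On the other hand G contains the 4-clique {1, 2, 5, 6}. A clique must lie in a single bag of any decomposition, so no decomposition can have width below 3. The upper and lower bounds meet at 3, so that is the treewidth.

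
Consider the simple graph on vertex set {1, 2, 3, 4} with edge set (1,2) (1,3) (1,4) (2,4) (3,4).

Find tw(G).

2

A width-2 tree decomposition is:
Bags: B1 = {1, 2, 4}  B2 = {1, 3, 4}
Tree: B1–B2
Every bag has size at most 3, so the width is 3 − 1 = 2 and tw(G) ≤ 2. Conversely, {1, 2, 4} is a clique of size 3, and the vertices of any clique must share a bag in every tree decomposition; so some bag has ≥ 3 vertices and tw(G) ≥ 2. Hence tw(G) = 2 exactly.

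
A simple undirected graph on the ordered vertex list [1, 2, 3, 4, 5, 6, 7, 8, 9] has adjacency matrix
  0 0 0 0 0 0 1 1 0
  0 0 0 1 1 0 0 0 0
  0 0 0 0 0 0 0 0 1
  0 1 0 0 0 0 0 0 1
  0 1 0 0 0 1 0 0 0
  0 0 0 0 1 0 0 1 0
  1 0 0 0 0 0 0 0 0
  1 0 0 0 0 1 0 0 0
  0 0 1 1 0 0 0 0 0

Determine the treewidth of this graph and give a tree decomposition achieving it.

The largest bag has 2 vertices, giving width 1; this decomposition certifies tw(G) ≤ 1. Any graph with an edge has treewidth ≥ 1, and G has the edge 3–9. Combining the bounds, tw(G) = 1.

Treewidth 1.
One optimal decomposition is:
Bags: B1 = {3, 9}  B2 = {4, 9}  B3 = {2, 4}  B4 = {2, 5}  B5 = {5, 6}  B6 = {6, 8}  B7 = {1, 8}  B8 = {1, 7}
Tree: B1–B2, B2–B3, B3–B4, B4–B5, B5–B6, B6–B7, B7–B8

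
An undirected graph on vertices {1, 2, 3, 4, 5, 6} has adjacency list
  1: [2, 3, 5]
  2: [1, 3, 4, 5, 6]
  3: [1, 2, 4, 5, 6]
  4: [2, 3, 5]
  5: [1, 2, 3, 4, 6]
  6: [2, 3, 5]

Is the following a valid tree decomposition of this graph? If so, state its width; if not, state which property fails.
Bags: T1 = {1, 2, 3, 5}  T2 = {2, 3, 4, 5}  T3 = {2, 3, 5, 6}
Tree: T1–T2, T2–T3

Checking the three conditions: (i) the bags cover all of {1, 2, 3, 4, 5, 6}; (ii) for each edge, some bag contains both endpoints; (iii) the bags containing any fixed vertex form a subtree. All hold, so the decomposition is valid with width 4 − 1 = 3.

Yes; width 3.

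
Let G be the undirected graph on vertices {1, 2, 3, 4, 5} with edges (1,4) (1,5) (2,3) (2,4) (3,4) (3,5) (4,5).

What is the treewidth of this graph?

A width-2 tree decomposition is:
Bags: B1 = {3, 4, 5}  B2 = {1, 4, 5}  B3 = {2, 3, 4}
Tree: B1–B2, B1–B3
Each bag holds 3 vertices, so the decomposition has width 2, which upper-bounds the treewidth. Conversely, {1, 4, 5} is a clique of size 3, and the vertices of any clique must share a bag in every tree decomposition; so some bag has ≥ 3 vertices and tw(G) ≥ 2. Combining the bounds, tw(G) = 2.

2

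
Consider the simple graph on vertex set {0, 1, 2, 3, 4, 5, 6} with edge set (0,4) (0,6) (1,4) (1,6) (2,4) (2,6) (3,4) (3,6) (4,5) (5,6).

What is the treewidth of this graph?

A width-2 tree decomposition is:
Bags: B1 = {1, 4, 6}  B2 = {4, 5, 6}  B3 = {2, 4, 6}  B4 = {0, 4, 6}  B5 = {3, 4, 6}
Tree: B1–B2, B2–B3, B3–B4, B4–B5
Each bag holds 3 vertices, so the decomposition has width 2, which upper-bounds the treewidth. Since 6–1–4–5–6 is a cycle in G, G is not acyclic. Forests are exactly the graphs of treewidth ≤ 1, so tw(G) ≥ 2. The upper and lower bounds meet at 2, so that is the treewidth.

2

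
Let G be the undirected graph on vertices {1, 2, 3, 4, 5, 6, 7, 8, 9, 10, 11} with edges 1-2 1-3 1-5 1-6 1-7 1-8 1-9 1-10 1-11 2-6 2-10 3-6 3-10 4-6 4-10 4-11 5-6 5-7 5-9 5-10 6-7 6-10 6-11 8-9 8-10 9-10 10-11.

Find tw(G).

A width-3 tree decomposition is:
Bags: B1 = {1, 5, 6, 10}  B2 = {1, 6, 10, 11}  B3 = {1, 5, 9, 10}  B4 = {1, 5, 6, 7}  B5 = {1, 8, 9, 10}  B6 = {4, 6, 10, 11}  B7 = {1, 3, 6, 10}  B8 = {1, 2, 6, 10}
Tree: B1–B2, B1–B3, B1–B4, B3–B5, B2–B6, B2–B7, B2–B8
Every bag has size at most 4, so the width is 4 − 1 = 3 and tw(G) ≤ 3. For the lower bound, the 4 vertices {1, 8, 9, 10} are pairwise adjacent, and any tree decomposition puts a clique entirely inside one bag — forcing width ≥ 3. Hence tw(G) = 3 exactly.

3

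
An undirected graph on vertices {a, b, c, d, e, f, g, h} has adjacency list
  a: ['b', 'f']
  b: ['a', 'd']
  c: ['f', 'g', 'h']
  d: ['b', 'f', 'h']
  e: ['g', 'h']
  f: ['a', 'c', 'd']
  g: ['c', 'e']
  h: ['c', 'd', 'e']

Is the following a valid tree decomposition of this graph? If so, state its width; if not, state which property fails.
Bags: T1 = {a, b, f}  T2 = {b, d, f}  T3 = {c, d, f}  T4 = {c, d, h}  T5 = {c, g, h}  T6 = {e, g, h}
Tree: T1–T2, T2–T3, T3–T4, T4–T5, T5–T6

Yes; width 2.

Checking the three conditions: (i) the bags cover all of {a, b, c, d, e, f, g, h}; (ii) for each edge, some bag contains both endpoints; (iii) the bags containing any fixed vertex form a subtree. All hold, so the decomposition is valid with width 3 − 1 = 2.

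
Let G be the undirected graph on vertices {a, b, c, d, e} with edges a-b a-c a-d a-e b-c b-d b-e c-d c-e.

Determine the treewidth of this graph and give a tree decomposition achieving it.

Treewidth 3.
One optimal decomposition is:
Bags: B1 = {a, b, c, e}  B2 = {a, b, c, d}
Tree: B1–B2

The largest bag has 4 vertices, giving width 3; this decomposition certifies tw(G) ≤ 3. For the lower bound, the 4 vertices {a, b, c, d} are pairwise adjacent, and any tree decomposition puts a clique entirely inside one bag — forcing width ≥ 3. Therefore the treewidth is 3.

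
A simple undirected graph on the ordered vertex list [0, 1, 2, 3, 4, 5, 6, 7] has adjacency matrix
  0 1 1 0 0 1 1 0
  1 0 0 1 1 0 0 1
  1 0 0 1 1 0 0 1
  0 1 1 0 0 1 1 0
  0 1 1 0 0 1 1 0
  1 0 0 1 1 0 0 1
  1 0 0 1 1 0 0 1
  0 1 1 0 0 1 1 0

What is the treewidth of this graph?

4

A width-4 tree decomposition is:
Bags: B1 = {0, 3, 4, 5, 7}  B2 = {0, 1, 3, 4, 7}  B3 = {0, 2, 3, 4, 7}  B4 = {0, 3, 4, 6, 7}
Tree: B1–B2, B2–B3, B3–B4
Each bag holds 5 vertices, so the decomposition has width 4, which upper-bounds the treewidth. For the lower bound: the 5 vertex sets {5,7}, {1,4}, {0,2}, {3}, {6} are disjoint, each induces a connected subgraph, and every pair is joined by at least one edge of G. Contracting each set to a single vertex therefore yields K_{5} as a minor, and since treewidth is minor-monotone, tw(G) ≥ tw(K_{5}) = 4. The upper and lower bounds meet at 4, so that is the treewidth.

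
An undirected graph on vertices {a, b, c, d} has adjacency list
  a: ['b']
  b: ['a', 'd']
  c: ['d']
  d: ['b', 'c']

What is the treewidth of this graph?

A width-1 tree decomposition is:
Bags: B1 = {c, d}  B2 = {b, d}  B3 = {a, b}
Tree: B1–B2, B2–B3
The largest bag has 2 vertices, giving width 1; this decomposition certifies tw(G) ≤ 1. Any graph with an edge has treewidth ≥ 1, and G has the edge c–d. Therefore the treewidth is 1.

1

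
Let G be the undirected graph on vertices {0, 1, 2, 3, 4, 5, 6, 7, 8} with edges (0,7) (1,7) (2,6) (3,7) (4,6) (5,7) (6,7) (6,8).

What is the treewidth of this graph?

A width-1 tree decomposition is:
Bags: B1 = {5, 7}  B2 = {6, 7}  B3 = {1, 7}  B4 = {6, 8}  B5 = {3, 7}  B6 = {2, 6}  B7 = {0, 7}  B8 = {4, 6}
Tree: B1–B2, B2–B3, B2–B4, B3–B5, B4–B6, B1–B7, B4–B8
Every bag has size at most 2, so the width is 2 − 1 = 1 and tw(G) ≤ 1. G has an edge, so its treewidth is at least 1. Hence tw(G) = 1 exactly.

1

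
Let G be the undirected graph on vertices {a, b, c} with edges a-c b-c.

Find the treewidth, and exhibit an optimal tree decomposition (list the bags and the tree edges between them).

Treewidth 1.
One such decomposition:
Bags: B1 = {b, c}  B2 = {a, c}
Tree: B1–B2

Each bag holds 2 vertices, so the decomposition has width 1, which upper-bounds the treewidth. G has an edge, so its treewidth is at least 1. The upper and lower bounds meet at 1, so that is the treewidth.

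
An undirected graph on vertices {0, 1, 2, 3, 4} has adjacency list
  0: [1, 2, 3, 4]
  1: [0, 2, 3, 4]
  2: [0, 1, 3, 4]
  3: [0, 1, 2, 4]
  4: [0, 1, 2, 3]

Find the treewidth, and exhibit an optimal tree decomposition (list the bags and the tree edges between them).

A single bag containing all 5 vertices is trivially a valid decomposition of width 4. For the lower bound, the 5 vertices {0, 1, 2, 3, 4} are pairwise adjacent, and any tree decomposition puts a clique entirely inside one bag — forcing width ≥ 4. Combining the bounds, tw(G) = 4.

Treewidth 4.
One such decomposition:
Bags: B1 = {0, 1, 2, 3, 4}
Tree: (single bag)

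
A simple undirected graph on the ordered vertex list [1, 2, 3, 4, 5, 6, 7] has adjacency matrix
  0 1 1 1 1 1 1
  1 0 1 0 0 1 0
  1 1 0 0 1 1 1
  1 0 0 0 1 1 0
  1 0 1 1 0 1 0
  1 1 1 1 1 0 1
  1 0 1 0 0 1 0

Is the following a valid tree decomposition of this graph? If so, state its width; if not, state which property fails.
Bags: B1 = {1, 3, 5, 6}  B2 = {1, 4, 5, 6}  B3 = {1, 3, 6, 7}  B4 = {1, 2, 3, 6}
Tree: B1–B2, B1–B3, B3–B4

Vertex coverage: the bags together contain {1, 2, 3, 4, 5, 6, 7}, the full vertex set. Edge coverage: each edge of G has both endpoints in at least one bag. Running intersection: for every vertex, the bags containing it form a connected subtree. All three properties hold, so this is a valid tree decomposition of width max|bag| − 1 = 3, and hence tw(G) ≤ 3.

Yes; width 3.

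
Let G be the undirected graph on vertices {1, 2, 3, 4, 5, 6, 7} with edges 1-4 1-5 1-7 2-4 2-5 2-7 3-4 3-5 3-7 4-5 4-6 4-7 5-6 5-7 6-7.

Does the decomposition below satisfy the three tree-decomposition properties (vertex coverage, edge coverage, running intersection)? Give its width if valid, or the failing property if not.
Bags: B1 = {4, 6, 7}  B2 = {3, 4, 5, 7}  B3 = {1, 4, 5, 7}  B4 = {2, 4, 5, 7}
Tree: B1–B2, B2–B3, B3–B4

No — edge (5,6) lies in no bag.

A tree decomposition must satisfy three properties: every vertex lies in some bag; for every edge, both endpoints lie together in some bag; and for every vertex, the bags containing it form a connected subtree. Here edge (5,6) lies in no bag, so the decomposition is invalid.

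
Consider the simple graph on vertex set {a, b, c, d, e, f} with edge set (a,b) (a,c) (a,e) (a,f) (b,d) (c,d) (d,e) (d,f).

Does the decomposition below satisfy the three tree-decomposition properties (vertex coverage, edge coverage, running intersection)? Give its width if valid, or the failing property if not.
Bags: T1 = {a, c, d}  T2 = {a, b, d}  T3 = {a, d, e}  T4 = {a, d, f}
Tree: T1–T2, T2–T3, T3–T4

Every vertex of G appears in some bag (union = {a, b, c, d, e, f}); every edge is covered by a bag; and for each vertex v the set of bags containing v is connected in the bag tree. The decomposition is therefore valid. The largest bag has 3 vertices, so the width is 2.

Yes; width 2.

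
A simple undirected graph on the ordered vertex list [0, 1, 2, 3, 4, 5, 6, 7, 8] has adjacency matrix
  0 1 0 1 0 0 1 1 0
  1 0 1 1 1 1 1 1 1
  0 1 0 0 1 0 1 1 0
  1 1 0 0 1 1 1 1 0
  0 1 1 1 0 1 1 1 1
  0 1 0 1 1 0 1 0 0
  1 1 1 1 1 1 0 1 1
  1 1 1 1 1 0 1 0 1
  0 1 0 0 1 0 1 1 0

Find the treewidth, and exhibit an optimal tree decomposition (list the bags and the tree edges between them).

The largest bag has 5 vertices, giving width 4; this decomposition certifies tw(G) ≤ 4. Conversely, {0, 1, 3, 6, 7} is a clique of size 5, and the vertices of any clique must share a bag in every tree decomposition; so some bag has ≥ 5 vertices and tw(G) ≥ 4. The upper and lower bounds meet at 4, so that is the treewidth.

Treewidth 4.
One optimal decomposition is:
Bags: B1 = {1, 3, 4, 6, 7}  B2 = {1, 4, 6, 7, 8}  B3 = {1, 2, 4, 6, 7}  B4 = {1, 3, 4, 5, 6}  B5 = {0, 1, 3, 6, 7}
Tree: B1–B2, B1–B3, B1–B4, B1–B5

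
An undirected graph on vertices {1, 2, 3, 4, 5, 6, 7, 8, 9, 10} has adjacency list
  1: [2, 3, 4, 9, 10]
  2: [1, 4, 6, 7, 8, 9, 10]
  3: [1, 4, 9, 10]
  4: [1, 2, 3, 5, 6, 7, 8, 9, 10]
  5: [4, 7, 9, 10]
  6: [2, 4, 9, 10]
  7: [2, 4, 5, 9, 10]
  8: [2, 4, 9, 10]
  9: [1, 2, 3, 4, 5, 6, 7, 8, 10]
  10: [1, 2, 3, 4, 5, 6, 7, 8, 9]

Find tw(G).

A width-4 tree decomposition is:
Bags: B1 = {2, 4, 7, 9, 10}  B2 = {2, 4, 6, 9, 10}  B3 = {4, 5, 7, 9, 10}  B4 = {1, 2, 4, 9, 10}  B5 = {2, 4, 8, 9, 10}  B6 = {1, 3, 4, 9, 10}
Tree: B1–B2, B1–B3, B1–B4, B1–B5, B4–B6
Every bag has size at most 5, so the width is 5 − 1 = 4 and tw(G) ≤ 4. Conversely, {2, 4, 8, 9, 10} is a clique of size 5, and the vertices of any clique must share a bag in every tree decomposition; so some bag has ≥ 5 vertices and tw(G) ≥ 4. Therefore the treewidth is 4.

4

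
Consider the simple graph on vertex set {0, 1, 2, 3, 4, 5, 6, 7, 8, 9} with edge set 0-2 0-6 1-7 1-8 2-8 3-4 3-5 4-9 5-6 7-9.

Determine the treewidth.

A width-2 tree decomposition is:
Bags: B1 = {3, 4, 5}  B2 = {4, 5, 9}  B3 = {5, 7, 9}  B4 = {1, 5, 7}  B5 = {1, 5, 8}  B6 = {2, 5, 8}  B7 = {0, 2, 5}  B8 = {0, 5, 6}
Tree: B1–B2, B2–B3, B3–B4, B4–B5, B5–B6, B6–B7, B7–B8
The largest bag has 3 vertices, giving width 2; this decomposition certifies tw(G) ≤ 2. For the lower bound, G contains the cycle 5–3–4–9–7–1–8–2–0–6–5, so G is not a forest; only forests have treewidth ≤ 1, hence tw(G) ≥ 2. Combining the bounds, tw(G) = 2.

2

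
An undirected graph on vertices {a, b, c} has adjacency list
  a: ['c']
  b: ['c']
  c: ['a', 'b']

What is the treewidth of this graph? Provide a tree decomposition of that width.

Treewidth 1.
One such decomposition:
Bags: B1 = {a, c}  B2 = {b, c}
Tree: B1–B2

The largest bag has 2 vertices, giving width 1; this decomposition certifies tw(G) ≤ 1. Since G has at least one edge (e.g. a–c), it is not an edgeless graph, so tw(G) ≥ 1. Hence tw(G) = 1 exactly.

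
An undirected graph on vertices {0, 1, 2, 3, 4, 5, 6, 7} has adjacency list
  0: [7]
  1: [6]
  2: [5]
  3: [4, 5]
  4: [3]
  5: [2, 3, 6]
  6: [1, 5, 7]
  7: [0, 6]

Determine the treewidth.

A width-1 tree decomposition is:
Bags: B1 = {5, 6}  B2 = {6, 7}  B3 = {2, 5}  B4 = {3, 5}  B5 = {1, 6}  B6 = {0, 7}  B7 = {3, 4}
Tree: B1–B2, B1–B3, B1–B4, B1–B5, B2–B6, B4–B7
The largest bag has 2 vertices, giving width 1; this decomposition certifies tw(G) ≤ 1. Since G has at least one edge (e.g. 5–6), it is not an edgeless graph, so tw(G) ≥ 1. Combining the bounds, tw(G) = 1.

1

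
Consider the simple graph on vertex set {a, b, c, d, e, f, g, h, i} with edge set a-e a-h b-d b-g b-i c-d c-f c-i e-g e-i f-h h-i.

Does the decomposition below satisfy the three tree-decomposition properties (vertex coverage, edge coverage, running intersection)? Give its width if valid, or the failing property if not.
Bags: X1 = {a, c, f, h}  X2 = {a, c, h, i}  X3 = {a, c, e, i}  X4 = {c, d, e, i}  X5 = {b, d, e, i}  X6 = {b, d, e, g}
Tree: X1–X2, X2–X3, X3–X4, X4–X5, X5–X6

Yes; width 3.

Vertex coverage: the bags together contain {a, b, c, d, e, f, g, h, i}, the full vertex set. Edge coverage: each edge of G has both endpoints in at least one bag. Running intersection: for every vertex, the bags containing it form a connected subtree. All three properties hold, so this is a valid tree decomposition of width max|bag| − 1 = 3, and hence tw(G) ≤ 3.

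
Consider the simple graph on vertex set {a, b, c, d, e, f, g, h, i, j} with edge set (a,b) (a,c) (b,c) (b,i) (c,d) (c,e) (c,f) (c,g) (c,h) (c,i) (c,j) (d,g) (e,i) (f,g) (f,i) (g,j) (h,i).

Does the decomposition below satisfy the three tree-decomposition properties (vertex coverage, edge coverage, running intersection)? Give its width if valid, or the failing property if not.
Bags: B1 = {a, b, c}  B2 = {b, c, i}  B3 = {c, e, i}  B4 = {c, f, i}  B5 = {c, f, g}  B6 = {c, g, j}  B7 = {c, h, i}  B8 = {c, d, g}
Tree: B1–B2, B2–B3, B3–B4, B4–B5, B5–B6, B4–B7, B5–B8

Vertex coverage: the bags together contain {a, b, c, d, e, f, g, h, i, j}, the full vertex set. Edge coverage: each edge of G has both endpoints in at least one bag. Running intersection: for every vertex, the bags containing it form a connected subtree. All three properties hold, so this is a valid tree decomposition of width max|bag| − 1 = 2, and hence tw(G) ≤ 2.

Yes; width 2.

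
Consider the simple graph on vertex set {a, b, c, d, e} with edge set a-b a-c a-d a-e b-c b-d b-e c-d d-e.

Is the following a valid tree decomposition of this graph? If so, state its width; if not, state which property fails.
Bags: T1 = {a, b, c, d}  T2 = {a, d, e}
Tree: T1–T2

A tree decomposition must satisfy three properties: every vertex lies in some bag; for every edge, both endpoints lie together in some bag; and for every vertex, the bags containing it form a connected subtree. Here edge (b,e) lies in no bag, so the decomposition is invalid.

No — edge (b,e) lies in no bag.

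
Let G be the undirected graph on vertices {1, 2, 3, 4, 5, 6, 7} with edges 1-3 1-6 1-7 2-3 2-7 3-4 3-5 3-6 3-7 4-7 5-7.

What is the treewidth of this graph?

2

A width-2 tree decomposition is:
Bags: B1 = {3, 5, 7}  B2 = {2, 3, 7}  B3 = {1, 3, 7}  B4 = {1, 3, 6}  B5 = {3, 4, 7}
Tree: B1–B2, B2–B3, B3–B4, B3–B5
The largest bag has 3 vertices, giving width 2; this decomposition certifies tw(G) ≤ 2. Conversely, {1, 3, 6} is a clique of size 3, and the vertices of any clique must share a bag in every tree decomposition; so some bag has ≥ 3 vertices and tw(G) ≥ 2. Combining the bounds, tw(G) = 2.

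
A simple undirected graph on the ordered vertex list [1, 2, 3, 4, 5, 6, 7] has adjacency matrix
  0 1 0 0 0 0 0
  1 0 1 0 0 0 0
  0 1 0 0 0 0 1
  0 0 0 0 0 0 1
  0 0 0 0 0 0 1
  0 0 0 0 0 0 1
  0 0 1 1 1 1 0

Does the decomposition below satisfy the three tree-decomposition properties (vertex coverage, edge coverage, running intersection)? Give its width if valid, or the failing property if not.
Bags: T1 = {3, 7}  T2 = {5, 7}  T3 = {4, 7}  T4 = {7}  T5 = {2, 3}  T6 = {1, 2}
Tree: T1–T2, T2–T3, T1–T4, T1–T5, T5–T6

No — vertex 6 appears in no bag.

A tree decomposition must satisfy three properties: every vertex lies in some bag; for every edge, both endpoints lie together in some bag; and for every vertex, the bags containing it form a connected subtree. Here vertex 6 appears in no bag, so the decomposition is invalid.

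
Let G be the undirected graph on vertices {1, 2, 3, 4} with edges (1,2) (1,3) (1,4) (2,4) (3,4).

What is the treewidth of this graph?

A width-2 tree decomposition is:
Bags: B1 = {1, 3, 4}  B2 = {1, 2, 4}
Tree: B1–B2
Every bag has size at most 3, so the width is 3 − 1 = 2 and tw(G) ≤ 2. For the lower bound, the 3 vertices {1, 2, 4} are pairwise adjacent, and any tree decomposition puts a clique entirely inside one bag — forcing width ≥ 2. Hence tw(G) = 2 exactly.

2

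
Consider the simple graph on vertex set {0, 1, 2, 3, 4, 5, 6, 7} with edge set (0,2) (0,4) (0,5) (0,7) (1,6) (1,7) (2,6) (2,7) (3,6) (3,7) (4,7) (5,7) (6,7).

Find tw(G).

A width-2 tree decomposition is:
Bags: B1 = {2, 6, 7}  B2 = {3, 6, 7}  B3 = {1, 6, 7}  B4 = {0, 2, 7}  B5 = {0, 4, 7}  B6 = {0, 5, 7}
Tree: B1–B2, B2–B3, B1–B4, B4–B5, B4–B6
The largest bag has 3 vertices, giving width 2; this decomposition certifies tw(G) ≤ 2. On the other hand G contains the 3-clique {0, 2, 7}. A clique must lie in a single bag of any decomposition, so no decomposition can have width below 2. Therefore the treewidth is 2.

2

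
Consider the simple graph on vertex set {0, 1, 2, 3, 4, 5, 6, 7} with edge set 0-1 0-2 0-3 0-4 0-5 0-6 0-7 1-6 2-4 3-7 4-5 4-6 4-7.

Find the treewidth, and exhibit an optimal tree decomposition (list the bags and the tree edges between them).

Each bag holds 3 vertices, so the decomposition has width 2, which upper-bounds the treewidth. For the lower bound, the 3 vertices {0, 1, 6} are pairwise adjacent, and any tree decomposition puts a clique entirely inside one bag — forcing width ≥ 2. Therefore the treewidth is 2.

Treewidth 2.
Bags: B1 = {0, 4, 7}  B2 = {0, 4, 6}  B3 = {0, 4, 5}  B4 = {0, 3, 7}  B5 = {0, 1, 6}  B6 = {0, 2, 4}
Tree: B1–B2, B1–B3, B1–B4, B2–B5, B2–B6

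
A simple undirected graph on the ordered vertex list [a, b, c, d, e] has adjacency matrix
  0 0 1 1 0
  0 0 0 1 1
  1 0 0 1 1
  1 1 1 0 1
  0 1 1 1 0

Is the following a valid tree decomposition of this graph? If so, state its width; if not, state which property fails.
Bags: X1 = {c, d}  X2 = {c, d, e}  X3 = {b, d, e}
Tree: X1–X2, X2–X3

No — vertex a appears in no bag.

A tree decomposition must satisfy three properties: every vertex lies in some bag; for every edge, both endpoints lie together in some bag; and for every vertex, the bags containing it form a connected subtree. Here vertex a appears in no bag, so the decomposition is invalid.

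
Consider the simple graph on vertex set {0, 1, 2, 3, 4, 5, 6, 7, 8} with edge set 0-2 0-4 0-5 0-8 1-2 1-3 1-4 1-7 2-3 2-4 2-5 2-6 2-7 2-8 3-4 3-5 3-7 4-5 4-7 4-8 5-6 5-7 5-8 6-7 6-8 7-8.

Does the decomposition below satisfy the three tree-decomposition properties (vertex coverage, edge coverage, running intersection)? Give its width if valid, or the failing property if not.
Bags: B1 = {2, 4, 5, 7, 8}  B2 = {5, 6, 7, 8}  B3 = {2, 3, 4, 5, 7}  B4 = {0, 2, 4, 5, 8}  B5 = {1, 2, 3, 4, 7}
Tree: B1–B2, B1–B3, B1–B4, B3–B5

A tree decomposition must satisfy three properties: every vertex lies in some bag; for every edge, both endpoints lie together in some bag; and for every vertex, the bags containing it form a connected subtree. Here edge (2,6) lies in no bag, so the decomposition is invalid.

No — edge (2,6) lies in no bag.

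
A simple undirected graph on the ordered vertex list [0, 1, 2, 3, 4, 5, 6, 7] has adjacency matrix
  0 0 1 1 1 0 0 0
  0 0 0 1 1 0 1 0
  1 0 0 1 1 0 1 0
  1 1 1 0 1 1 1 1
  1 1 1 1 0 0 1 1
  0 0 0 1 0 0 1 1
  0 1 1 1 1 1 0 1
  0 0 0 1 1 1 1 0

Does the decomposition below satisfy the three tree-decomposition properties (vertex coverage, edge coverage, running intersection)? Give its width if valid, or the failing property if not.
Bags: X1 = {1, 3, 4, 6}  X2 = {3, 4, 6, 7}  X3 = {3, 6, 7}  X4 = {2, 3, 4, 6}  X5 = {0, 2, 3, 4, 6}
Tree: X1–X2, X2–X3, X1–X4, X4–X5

No — vertex 5 appears in no bag.

A tree decomposition must satisfy three properties: every vertex lies in some bag; for every edge, both endpoints lie together in some bag; and for every vertex, the bags containing it form a connected subtree. Here vertex 5 appears in no bag, so the decomposition is invalid.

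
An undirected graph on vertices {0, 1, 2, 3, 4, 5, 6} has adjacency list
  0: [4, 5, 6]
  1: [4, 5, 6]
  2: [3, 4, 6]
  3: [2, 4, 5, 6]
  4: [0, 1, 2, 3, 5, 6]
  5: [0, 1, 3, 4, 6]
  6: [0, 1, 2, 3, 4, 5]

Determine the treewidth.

A width-3 tree decomposition is:
Bags: B1 = {2, 3, 4, 6}  B2 = {3, 4, 5, 6}  B3 = {1, 4, 5, 6}  B4 = {0, 4, 5, 6}
Tree: B1–B2, B2–B3, B2–B4
The largest bag has 4 vertices, giving width 3; this decomposition certifies tw(G) ≤ 3. Conversely, {2, 3, 4, 6} is a clique of size 4, and the vertices of any clique must share a bag in every tree decomposition; so some bag has ≥ 4 vertices and tw(G) ≥ 3. Hence tw(G) = 3 exactly.

3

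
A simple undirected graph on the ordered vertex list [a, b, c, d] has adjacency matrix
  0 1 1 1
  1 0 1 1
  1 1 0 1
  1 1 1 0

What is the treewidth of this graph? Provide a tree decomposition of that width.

A single bag containing all 4 vertices is trivially a valid decomposition of width 3. For the lower bound, the 4 vertices {a, b, c, d} are pairwise adjacent, and any tree decomposition puts a clique entirely inside one bag — forcing width ≥ 3. Hence tw(G) = 3 exactly.

Treewidth 3.
Bags: B1 = {a, b, c, d}
Tree: (single bag)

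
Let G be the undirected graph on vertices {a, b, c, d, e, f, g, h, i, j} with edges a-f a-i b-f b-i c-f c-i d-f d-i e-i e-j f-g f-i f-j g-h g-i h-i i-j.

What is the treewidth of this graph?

A width-2 tree decomposition is:
Bags: B1 = {f, g, i}  B2 = {f, i, j}  B3 = {g, h, i}  B4 = {c, f, i}  B5 = {e, i, j}  B6 = {d, f, i}  B7 = {b, f, i}  B8 = {a, f, i}
Tree: B1–B2, B1–B3, B2–B4, B2–B5, B1–B6, B1–B7, B7–B8
The largest bag has 3 vertices, giving width 2; this decomposition certifies tw(G) ≤ 2. On the other hand G contains the 3-clique {e, i, j}. A clique must lie in a single bag of any decomposition, so no decomposition can have width below 2. Hence tw(G) = 2 exactly.

2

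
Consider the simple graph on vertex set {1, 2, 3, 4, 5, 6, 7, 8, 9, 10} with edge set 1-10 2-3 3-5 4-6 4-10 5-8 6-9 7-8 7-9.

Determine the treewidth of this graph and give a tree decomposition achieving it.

Treewidth 1.
One such decomposition:
Bags: B1 = {1, 10}  B2 = {4, 10}  B3 = {4, 6}  B4 = {6, 9}  B5 = {7, 9}  B6 = {7, 8}  B7 = {5, 8}  B8 = {3, 5}  B9 = {2, 3}
Tree: B1–B2, B2–B3, B3–B4, B4–B5, B5–B6, B6–B7, B7–B8, B8–B9

The largest bag has 2 vertices, giving width 1; this decomposition certifies tw(G) ≤ 1. Any graph with an edge has treewidth ≥ 1, and G has the edge 1–10. Therefore the treewidth is 1.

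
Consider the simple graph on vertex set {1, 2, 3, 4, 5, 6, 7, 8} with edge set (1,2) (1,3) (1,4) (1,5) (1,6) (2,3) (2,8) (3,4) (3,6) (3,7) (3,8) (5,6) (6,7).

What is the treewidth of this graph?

A width-2 tree decomposition is:
Bags: B1 = {1, 3, 6}  B2 = {3, 6, 7}  B3 = {1, 5, 6}  B4 = {1, 3, 4}  B5 = {1, 2, 3}  B6 = {2, 3, 8}
Tree: B1–B2, B1–B3, B1–B4, B1–B5, B5–B6
Every bag has size at most 3, so the width is 3 − 1 = 2 and tw(G) ≤ 2. On the other hand G contains the 3-clique {2, 3, 8}. A clique must lie in a single bag of any decomposition, so no decomposition can have width below 2. Hence tw(G) = 2 exactly.

2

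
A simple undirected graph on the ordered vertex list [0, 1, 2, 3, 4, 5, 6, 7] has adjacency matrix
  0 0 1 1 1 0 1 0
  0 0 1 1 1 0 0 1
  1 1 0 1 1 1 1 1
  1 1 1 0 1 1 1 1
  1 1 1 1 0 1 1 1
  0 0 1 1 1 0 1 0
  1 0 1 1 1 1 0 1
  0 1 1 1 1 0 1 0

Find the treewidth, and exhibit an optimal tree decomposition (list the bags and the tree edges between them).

The largest bag has 5 vertices, giving width 4; this decomposition certifies tw(G) ≤ 4. For the lower bound, the 5 vertices {1, 2, 3, 4, 7} are pairwise adjacent, and any tree decomposition puts a clique entirely inside one bag — forcing width ≥ 4. The upper and lower bounds meet at 4, so that is the treewidth.

Treewidth 4.
Bags: B1 = {2, 3, 4, 5, 6}  B2 = {2, 3, 4, 6, 7}  B3 = {0, 2, 3, 4, 6}  B4 = {1, 2, 3, 4, 7}
Tree: B1–B2, B2–B3, B2–B4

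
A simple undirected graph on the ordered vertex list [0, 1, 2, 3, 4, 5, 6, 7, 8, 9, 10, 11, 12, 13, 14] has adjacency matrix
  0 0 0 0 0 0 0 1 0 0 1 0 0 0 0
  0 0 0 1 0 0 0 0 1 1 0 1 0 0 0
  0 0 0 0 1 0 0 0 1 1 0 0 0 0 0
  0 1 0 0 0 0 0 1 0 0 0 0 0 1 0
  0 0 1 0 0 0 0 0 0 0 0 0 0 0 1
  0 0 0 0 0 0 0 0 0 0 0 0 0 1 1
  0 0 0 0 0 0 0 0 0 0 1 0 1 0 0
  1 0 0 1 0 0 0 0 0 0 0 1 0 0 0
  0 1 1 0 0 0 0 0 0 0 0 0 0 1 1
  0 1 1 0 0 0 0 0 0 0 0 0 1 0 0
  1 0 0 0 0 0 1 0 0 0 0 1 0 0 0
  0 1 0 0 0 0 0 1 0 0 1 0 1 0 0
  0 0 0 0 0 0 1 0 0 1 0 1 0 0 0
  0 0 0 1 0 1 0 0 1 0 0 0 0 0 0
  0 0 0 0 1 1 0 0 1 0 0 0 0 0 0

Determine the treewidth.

A width-3 tree decomposition is:
Bags: B1 = {2, 4, 5, 14}  B2 = {2, 5, 8, 14}  B3 = {2, 5, 8, 13}  B4 = {2, 8, 9, 13}  B5 = {1, 8, 9, 13}  B6 = {1, 3, 9, 13}  B7 = {1, 3, 9, 12}  B8 = {1, 3, 11, 12}  B9 = {3, 7, 11, 12}  B10 = {6, 7, 11, 12}  B11 = {6, 7, 10, 11}  B12 = {0, 6, 7, 10}
Tree: B1–B2, B2–B3, B3–B4, B4–B5, B5–B6, B6–B7, B7–B8, B8–B9, B9–B10, B10–B11, B11–B12
The largest bag has 4 vertices, giving width 3; this decomposition certifies tw(G) ≤ 3. For the lower bound: the 4 vertex sets {4,5,14}, {2}, {8}, {1,3,9,13} are disjoint, each induces a connected subgraph, and every pair is joined by at least one edge of G. Contracting each set to a single vertex therefore yields K_{4} as a minor, and since treewidth is minor-monotone, tw(G) ≥ tw(K_{4}) = 3. Therefore the treewidth is 3.

3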